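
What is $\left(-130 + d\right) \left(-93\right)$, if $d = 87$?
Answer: $3999$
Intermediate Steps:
$\left(-130 + d\right) \left(-93\right) = \left(-130 + 87\right) \left(-93\right) = \left(-43\right) \left(-93\right) = 3999$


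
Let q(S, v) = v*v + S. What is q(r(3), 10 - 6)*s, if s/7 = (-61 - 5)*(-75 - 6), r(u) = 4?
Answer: 748440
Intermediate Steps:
q(S, v) = S + v² (q(S, v) = v² + S = S + v²)
s = 37422 (s = 7*((-61 - 5)*(-75 - 6)) = 7*(-66*(-81)) = 7*5346 = 37422)
q(r(3), 10 - 6)*s = (4 + (10 - 6)²)*37422 = (4 + 4²)*37422 = (4 + 16)*37422 = 20*37422 = 748440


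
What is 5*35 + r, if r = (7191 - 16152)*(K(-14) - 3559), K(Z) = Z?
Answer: 32017828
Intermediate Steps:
r = 32017653 (r = (7191 - 16152)*(-14 - 3559) = -8961*(-3573) = 32017653)
5*35 + r = 5*35 + 32017653 = 175 + 32017653 = 32017828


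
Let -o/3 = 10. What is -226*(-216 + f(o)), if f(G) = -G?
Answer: 42036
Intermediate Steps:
o = -30 (o = -3*10 = -30)
-226*(-216 + f(o)) = -226*(-216 - 1*(-30)) = -226*(-216 + 30) = -226*(-186) = 42036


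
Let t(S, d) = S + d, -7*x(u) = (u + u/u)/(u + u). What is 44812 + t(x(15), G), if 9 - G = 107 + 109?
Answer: 4683517/105 ≈ 44605.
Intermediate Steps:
G = -207 (G = 9 - (107 + 109) = 9 - 1*216 = 9 - 216 = -207)
x(u) = -(1 + u)/(14*u) (x(u) = -(u + u/u)/(7*(u + u)) = -(u + 1)/(7*(2*u)) = -(1 + u)*1/(2*u)/7 = -(1 + u)/(14*u))
44812 + t(x(15), G) = 44812 + ((1/14)*(-1 - 1*15)/15 - 207) = 44812 + ((1/14)*(1/15)*(-1 - 15) - 207) = 44812 + ((1/14)*(1/15)*(-16) - 207) = 44812 + (-8/105 - 207) = 44812 - 21743/105 = 4683517/105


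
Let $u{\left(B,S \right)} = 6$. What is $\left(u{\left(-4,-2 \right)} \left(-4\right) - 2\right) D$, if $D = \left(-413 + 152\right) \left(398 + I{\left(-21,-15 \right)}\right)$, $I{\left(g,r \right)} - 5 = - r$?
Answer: $2836548$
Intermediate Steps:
$I{\left(g,r \right)} = 5 - r$
$D = -109098$ ($D = \left(-413 + 152\right) \left(398 + \left(5 - -15\right)\right) = - 261 \left(398 + \left(5 + 15\right)\right) = - 261 \left(398 + 20\right) = \left(-261\right) 418 = -109098$)
$\left(u{\left(-4,-2 \right)} \left(-4\right) - 2\right) D = \left(6 \left(-4\right) - 2\right) \left(-109098\right) = \left(-24 - 2\right) \left(-109098\right) = \left(-26\right) \left(-109098\right) = 2836548$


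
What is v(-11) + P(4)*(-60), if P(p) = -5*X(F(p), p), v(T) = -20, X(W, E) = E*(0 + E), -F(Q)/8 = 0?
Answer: 4780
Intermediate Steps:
F(Q) = 0 (F(Q) = -8*0 = 0)
X(W, E) = E**2 (X(W, E) = E*E = E**2)
P(p) = -5*p**2
v(-11) + P(4)*(-60) = -20 - 5*4**2*(-60) = -20 - 5*16*(-60) = -20 - 80*(-60) = -20 + 4800 = 4780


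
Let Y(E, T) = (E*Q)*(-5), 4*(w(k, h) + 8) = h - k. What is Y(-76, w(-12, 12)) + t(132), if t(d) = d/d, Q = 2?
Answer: 761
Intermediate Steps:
w(k, h) = -8 - k/4 + h/4 (w(k, h) = -8 + (h - k)/4 = -8 + (-k/4 + h/4) = -8 - k/4 + h/4)
t(d) = 1
Y(E, T) = -10*E (Y(E, T) = (E*2)*(-5) = (2*E)*(-5) = -10*E)
Y(-76, w(-12, 12)) + t(132) = -10*(-76) + 1 = 760 + 1 = 761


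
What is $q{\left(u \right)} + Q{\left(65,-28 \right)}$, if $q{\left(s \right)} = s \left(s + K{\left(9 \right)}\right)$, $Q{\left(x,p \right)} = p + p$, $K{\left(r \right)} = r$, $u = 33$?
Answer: $1330$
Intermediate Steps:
$Q{\left(x,p \right)} = 2 p$
$q{\left(s \right)} = s \left(9 + s\right)$ ($q{\left(s \right)} = s \left(s + 9\right) = s \left(9 + s\right)$)
$q{\left(u \right)} + Q{\left(65,-28 \right)} = 33 \left(9 + 33\right) + 2 \left(-28\right) = 33 \cdot 42 - 56 = 1386 - 56 = 1330$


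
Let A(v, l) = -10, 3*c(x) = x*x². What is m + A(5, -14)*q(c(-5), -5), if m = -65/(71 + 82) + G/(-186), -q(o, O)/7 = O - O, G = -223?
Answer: 7343/9486 ≈ 0.77409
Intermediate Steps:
c(x) = x³/3 (c(x) = (x*x²)/3 = x³/3)
q(o, O) = 0 (q(o, O) = -7*(O - O) = -7*0 = 0)
m = 7343/9486 (m = -65/(71 + 82) - 223/(-186) = -65/153 - 223*(-1/186) = -65*1/153 + 223/186 = -65/153 + 223/186 = 7343/9486 ≈ 0.77409)
m + A(5, -14)*q(c(-5), -5) = 7343/9486 - 10*0 = 7343/9486 + 0 = 7343/9486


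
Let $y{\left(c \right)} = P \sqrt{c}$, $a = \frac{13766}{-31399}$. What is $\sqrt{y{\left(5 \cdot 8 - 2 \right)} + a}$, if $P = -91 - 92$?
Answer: $\frac{\sqrt{-432238634 - 180419187783 \sqrt{38}}}{31399} \approx 33.594 i$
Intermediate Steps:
$P = -183$
$a = - \frac{13766}{31399}$ ($a = 13766 \left(- \frac{1}{31399}\right) = - \frac{13766}{31399} \approx -0.43842$)
$y{\left(c \right)} = - 183 \sqrt{c}$
$\sqrt{y{\left(5 \cdot 8 - 2 \right)} + a} = \sqrt{- 183 \sqrt{5 \cdot 8 - 2} - \frac{13766}{31399}} = \sqrt{- 183 \sqrt{40 - 2} - \frac{13766}{31399}} = \sqrt{- 183 \sqrt{38} - \frac{13766}{31399}} = \sqrt{- \frac{13766}{31399} - 183 \sqrt{38}}$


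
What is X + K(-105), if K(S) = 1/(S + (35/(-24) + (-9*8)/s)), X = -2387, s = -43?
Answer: -258124051/108137 ≈ -2387.0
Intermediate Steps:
K(S) = 1/(223/1032 + S) (K(S) = 1/(S + (35/(-24) - 9*8/(-43))) = 1/(S + (35*(-1/24) - 72*(-1/43))) = 1/(S + (-35/24 + 72/43)) = 1/(S + 223/1032) = 1/(223/1032 + S))
X + K(-105) = -2387 + 1032/(223 + 1032*(-105)) = -2387 + 1032/(223 - 108360) = -2387 + 1032/(-108137) = -2387 + 1032*(-1/108137) = -2387 - 1032/108137 = -258124051/108137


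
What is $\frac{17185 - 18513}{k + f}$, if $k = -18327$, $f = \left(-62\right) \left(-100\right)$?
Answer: $\frac{1328}{12127} \approx 0.10951$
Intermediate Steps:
$f = 6200$
$\frac{17185 - 18513}{k + f} = \frac{17185 - 18513}{-18327 + 6200} = - \frac{1328}{-12127} = \left(-1328\right) \left(- \frac{1}{12127}\right) = \frac{1328}{12127}$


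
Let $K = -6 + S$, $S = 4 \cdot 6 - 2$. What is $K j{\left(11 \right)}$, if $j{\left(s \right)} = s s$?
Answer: $1936$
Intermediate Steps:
$S = 22$ ($S = 24 - 2 = 22$)
$j{\left(s \right)} = s^{2}$
$K = 16$ ($K = -6 + 22 = 16$)
$K j{\left(11 \right)} = 16 \cdot 11^{2} = 16 \cdot 121 = 1936$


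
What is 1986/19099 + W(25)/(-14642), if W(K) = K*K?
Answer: 17142137/279647558 ≈ 0.061299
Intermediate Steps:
W(K) = K**2
1986/19099 + W(25)/(-14642) = 1986/19099 + 25**2/(-14642) = 1986*(1/19099) + 625*(-1/14642) = 1986/19099 - 625/14642 = 17142137/279647558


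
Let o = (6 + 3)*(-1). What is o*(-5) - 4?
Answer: 41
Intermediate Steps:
o = -9 (o = 9*(-1) = -9)
o*(-5) - 4 = -9*(-5) - 4 = 45 - 4 = 41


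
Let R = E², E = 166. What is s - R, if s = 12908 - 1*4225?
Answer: -18873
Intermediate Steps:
s = 8683 (s = 12908 - 4225 = 8683)
R = 27556 (R = 166² = 27556)
s - R = 8683 - 1*27556 = 8683 - 27556 = -18873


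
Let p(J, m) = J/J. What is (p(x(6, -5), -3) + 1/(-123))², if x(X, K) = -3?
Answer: 14884/15129 ≈ 0.98381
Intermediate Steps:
p(J, m) = 1
(p(x(6, -5), -3) + 1/(-123))² = (1 + 1/(-123))² = (1 - 1/123)² = (122/123)² = 14884/15129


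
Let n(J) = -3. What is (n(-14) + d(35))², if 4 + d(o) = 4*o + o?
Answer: 28224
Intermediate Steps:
d(o) = -4 + 5*o (d(o) = -4 + (4*o + o) = -4 + 5*o)
(n(-14) + d(35))² = (-3 + (-4 + 5*35))² = (-3 + (-4 + 175))² = (-3 + 171)² = 168² = 28224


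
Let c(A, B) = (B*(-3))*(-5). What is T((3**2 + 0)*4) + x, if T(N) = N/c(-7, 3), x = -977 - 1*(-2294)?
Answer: 6589/5 ≈ 1317.8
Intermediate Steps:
c(A, B) = 15*B (c(A, B) = -3*B*(-5) = 15*B)
x = 1317 (x = -977 + 2294 = 1317)
T(N) = N/45 (T(N) = N/((15*3)) = N/45)
T((3**2 + 0)*4) + x = ((3**2 + 0)*4)/45 + 1317 = ((9 + 0)*4)/45 + 1317 = (9*4)/45 + 1317 = (1/45)*36 + 1317 = 4/5 + 1317 = 6589/5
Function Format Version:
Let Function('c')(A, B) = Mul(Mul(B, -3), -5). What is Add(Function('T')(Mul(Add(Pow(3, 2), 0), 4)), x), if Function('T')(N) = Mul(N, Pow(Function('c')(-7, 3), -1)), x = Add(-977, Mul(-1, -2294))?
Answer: Rational(6589, 5) ≈ 1317.8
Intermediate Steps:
Function('c')(A, B) = Mul(15, B) (Function('c')(A, B) = Mul(Mul(-3, B), -5) = Mul(15, B))
x = 1317 (x = Add(-977, 2294) = 1317)
Function('T')(N) = Mul(Rational(1, 45), N) (Function('T')(N) = Mul(N, Pow(Mul(15, 3), -1)) = Mul(N, Pow(45, -1)) = Mul(N, Rational(1, 45)) = Mul(Rational(1, 45), N))
Add(Function('T')(Mul(Add(Pow(3, 2), 0), 4)), x) = Add(Mul(Rational(1, 45), Mul(Add(Pow(3, 2), 0), 4)), 1317) = Add(Mul(Rational(1, 45), Mul(Add(9, 0), 4)), 1317) = Add(Mul(Rational(1, 45), Mul(9, 4)), 1317) = Add(Mul(Rational(1, 45), 36), 1317) = Add(Rational(4, 5), 1317) = Rational(6589, 5)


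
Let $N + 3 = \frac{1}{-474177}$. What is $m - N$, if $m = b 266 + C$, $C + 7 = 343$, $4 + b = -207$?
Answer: $- \frac{26452912298}{474177} \approx -55787.0$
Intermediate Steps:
$b = -211$ ($b = -4 - 207 = -211$)
$N = - \frac{1422532}{474177}$ ($N = -3 + \frac{1}{-474177} = -3 - \frac{1}{474177} = - \frac{1422532}{474177} \approx -3.0$)
$C = 336$ ($C = -7 + 343 = 336$)
$m = -55790$ ($m = \left(-211\right) 266 + 336 = -56126 + 336 = -55790$)
$m - N = -55790 - - \frac{1422532}{474177} = -55790 + \frac{1422532}{474177} = - \frac{26452912298}{474177}$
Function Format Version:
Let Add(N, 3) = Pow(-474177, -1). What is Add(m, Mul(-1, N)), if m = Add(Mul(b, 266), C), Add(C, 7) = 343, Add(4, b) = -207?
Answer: Rational(-26452912298, 474177) ≈ -55787.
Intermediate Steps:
b = -211 (b = Add(-4, -207) = -211)
N = Rational(-1422532, 474177) (N = Add(-3, Pow(-474177, -1)) = Add(-3, Rational(-1, 474177)) = Rational(-1422532, 474177) ≈ -3.0000)
C = 336 (C = Add(-7, 343) = 336)
m = -55790 (m = Add(Mul(-211, 266), 336) = Add(-56126, 336) = -55790)
Add(m, Mul(-1, N)) = Add(-55790, Mul(-1, Rational(-1422532, 474177))) = Add(-55790, Rational(1422532, 474177)) = Rational(-26452912298, 474177)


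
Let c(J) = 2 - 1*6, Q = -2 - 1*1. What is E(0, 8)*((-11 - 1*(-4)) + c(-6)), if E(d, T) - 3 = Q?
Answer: 0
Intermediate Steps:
Q = -3 (Q = -2 - 1 = -3)
c(J) = -4 (c(J) = 2 - 6 = -4)
E(d, T) = 0 (E(d, T) = 3 - 3 = 0)
E(0, 8)*((-11 - 1*(-4)) + c(-6)) = 0*((-11 - 1*(-4)) - 4) = 0*((-11 + 4) - 4) = 0*(-7 - 4) = 0*(-11) = 0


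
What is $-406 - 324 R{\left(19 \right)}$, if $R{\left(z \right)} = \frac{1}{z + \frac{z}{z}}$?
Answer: $- \frac{2111}{5} \approx -422.2$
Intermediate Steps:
$R{\left(z \right)} = \frac{1}{1 + z}$ ($R{\left(z \right)} = \frac{1}{z + 1} = \frac{1}{1 + z}$)
$-406 - 324 R{\left(19 \right)} = -406 - \frac{324}{1 + 19} = -406 - \frac{324}{20} = -406 - \frac{81}{5} = - \frac{2111}{5}$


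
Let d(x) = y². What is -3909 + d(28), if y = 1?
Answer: -3908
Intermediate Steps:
d(x) = 1 (d(x) = 1² = 1)
-3909 + d(28) = -3909 + 1 = -3908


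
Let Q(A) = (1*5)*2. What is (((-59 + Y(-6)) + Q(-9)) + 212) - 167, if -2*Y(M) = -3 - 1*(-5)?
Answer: -5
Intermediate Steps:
Y(M) = -1 (Y(M) = -(-3 - 1*(-5))/2 = -(-3 + 5)/2 = -½*2 = -1)
Q(A) = 10 (Q(A) = 5*2 = 10)
(((-59 + Y(-6)) + Q(-9)) + 212) - 167 = (((-59 - 1) + 10) + 212) - 167 = ((-60 + 10) + 212) - 167 = (-50 + 212) - 167 = 162 - 167 = -5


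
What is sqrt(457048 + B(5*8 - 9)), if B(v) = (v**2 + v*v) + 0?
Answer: sqrt(458970) ≈ 677.47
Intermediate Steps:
B(v) = 2*v**2 (B(v) = (v**2 + v**2) + 0 = 2*v**2 + 0 = 2*v**2)
sqrt(457048 + B(5*8 - 9)) = sqrt(457048 + 2*(5*8 - 9)**2) = sqrt(457048 + 2*(40 - 9)**2) = sqrt(457048 + 2*31**2) = sqrt(457048 + 2*961) = sqrt(457048 + 1922) = sqrt(458970)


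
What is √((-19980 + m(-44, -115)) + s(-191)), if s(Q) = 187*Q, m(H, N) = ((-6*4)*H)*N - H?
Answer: 3*I*√19677 ≈ 420.82*I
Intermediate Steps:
m(H, N) = -H - 24*H*N (m(H, N) = (-24*H)*N - H = -24*H*N - H = -H - 24*H*N)
√((-19980 + m(-44, -115)) + s(-191)) = √((-19980 - 1*(-44)*(1 + 24*(-115))) + 187*(-191)) = √((-19980 - 1*(-44)*(1 - 2760)) - 35717) = √((-19980 - 1*(-44)*(-2759)) - 35717) = √((-19980 - 121396) - 35717) = √(-141376 - 35717) = √(-177093) = 3*I*√19677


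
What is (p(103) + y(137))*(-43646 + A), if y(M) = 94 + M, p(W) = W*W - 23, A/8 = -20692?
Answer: -2262721694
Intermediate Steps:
A = -165536 (A = 8*(-20692) = -165536)
p(W) = -23 + W**2 (p(W) = W**2 - 23 = -23 + W**2)
(p(103) + y(137))*(-43646 + A) = ((-23 + 103**2) + (94 + 137))*(-43646 - 165536) = ((-23 + 10609) + 231)*(-209182) = (10586 + 231)*(-209182) = 10817*(-209182) = -2262721694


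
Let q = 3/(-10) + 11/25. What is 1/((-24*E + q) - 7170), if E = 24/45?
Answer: -50/359133 ≈ -0.00013922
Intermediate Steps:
E = 8/15 (E = 24*(1/45) = 8/15 ≈ 0.53333)
q = 7/50 (q = 3*(-⅒) + 11*(1/25) = -3/10 + 11/25 = 7/50 ≈ 0.14000)
1/((-24*E + q) - 7170) = 1/((-24*8/15 + 7/50) - 7170) = 1/((-64/5 + 7/50) - 7170) = 1/(-633/50 - 7170) = 1/(-359133/50) = -50/359133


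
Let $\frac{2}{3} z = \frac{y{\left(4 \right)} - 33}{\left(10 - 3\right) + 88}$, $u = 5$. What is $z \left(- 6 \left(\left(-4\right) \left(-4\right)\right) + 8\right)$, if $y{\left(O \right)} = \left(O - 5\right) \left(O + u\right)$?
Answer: $\frac{5544}{95} \approx 58.358$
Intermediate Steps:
$y{\left(O \right)} = \left(-5 + O\right) \left(5 + O\right)$ ($y{\left(O \right)} = \left(O - 5\right) \left(O + 5\right) = \left(-5 + O\right) \left(5 + O\right)$)
$z = - \frac{63}{95}$ ($z = \frac{3 \frac{\left(-25 + 4^{2}\right) - 33}{\left(10 - 3\right) + 88}}{2} = \frac{3 \frac{\left(-25 + 16\right) - 33}{7 + 88}}{2} = \frac{3 \frac{-9 - 33}{95}}{2} = \frac{3 \left(\left(-42\right) \frac{1}{95}\right)}{2} = \frac{3}{2} \left(- \frac{42}{95}\right) = - \frac{63}{95} \approx -0.66316$)
$z \left(- 6 \left(\left(-4\right) \left(-4\right)\right) + 8\right) = - \frac{63 \left(- 6 \left(\left(-4\right) \left(-4\right)\right) + 8\right)}{95} = - \frac{63 \left(\left(-6\right) 16 + 8\right)}{95} = - \frac{63 \left(-96 + 8\right)}{95} = \left(- \frac{63}{95}\right) \left(-88\right) = \frac{5544}{95}$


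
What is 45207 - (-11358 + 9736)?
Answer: 46829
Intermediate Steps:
45207 - (-11358 + 9736) = 45207 - 1*(-1622) = 45207 + 1622 = 46829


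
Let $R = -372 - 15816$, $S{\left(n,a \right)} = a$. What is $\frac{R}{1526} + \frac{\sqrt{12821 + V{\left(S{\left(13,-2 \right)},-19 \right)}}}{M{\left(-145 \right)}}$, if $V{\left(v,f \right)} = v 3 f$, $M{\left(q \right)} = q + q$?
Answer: $- \frac{8094}{763} - \frac{\sqrt{12935}}{290} \approx -11.0$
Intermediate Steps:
$M{\left(q \right)} = 2 q$
$R = -16188$ ($R = -372 - 15816 = -16188$)
$V{\left(v,f \right)} = 3 f v$ ($V{\left(v,f \right)} = 3 v f = 3 f v$)
$\frac{R}{1526} + \frac{\sqrt{12821 + V{\left(S{\left(13,-2 \right)},-19 \right)}}}{M{\left(-145 \right)}} = - \frac{16188}{1526} + \frac{\sqrt{12821 + 3 \left(-19\right) \left(-2\right)}}{2 \left(-145\right)} = \left(-16188\right) \frac{1}{1526} + \frac{\sqrt{12821 + 114}}{-290} = - \frac{8094}{763} + \sqrt{12935} \left(- \frac{1}{290}\right) = - \frac{8094}{763} - \frac{\sqrt{12935}}{290}$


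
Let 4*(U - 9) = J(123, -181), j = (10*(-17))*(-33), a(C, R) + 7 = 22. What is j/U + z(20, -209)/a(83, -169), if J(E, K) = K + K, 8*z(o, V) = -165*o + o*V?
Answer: -64141/489 ≈ -131.17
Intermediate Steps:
a(C, R) = 15 (a(C, R) = -7 + 22 = 15)
z(o, V) = -165*o/8 + V*o/8 (z(o, V) = (-165*o + o*V)/8 = (-165*o + V*o)/8 = -165*o/8 + V*o/8)
j = 5610 (j = -170*(-33) = 5610)
J(E, K) = 2*K
U = -163/2 (U = 9 + (2*(-181))/4 = 9 + (¼)*(-362) = 9 - 181/2 = -163/2 ≈ -81.500)
j/U + z(20, -209)/a(83, -169) = 5610/(-163/2) + ((⅛)*20*(-165 - 209))/15 = 5610*(-2/163) + ((⅛)*20*(-374))*(1/15) = -11220/163 - 935*1/15 = -11220/163 - 187/3 = -64141/489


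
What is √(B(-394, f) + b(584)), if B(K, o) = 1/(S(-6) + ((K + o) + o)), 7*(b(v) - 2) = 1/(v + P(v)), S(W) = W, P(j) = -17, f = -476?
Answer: √21459118/3276 ≈ 1.4140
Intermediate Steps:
b(v) = 2 + 1/(7*(-17 + v)) (b(v) = 2 + 1/(7*(v - 17)) = 2 + 1/(7*(-17 + v)))
B(K, o) = 1/(-6 + K + 2*o) (B(K, o) = 1/(-6 + ((K + o) + o)) = 1/(-6 + (K + 2*o)) = 1/(-6 + K + 2*o))
√(B(-394, f) + b(584)) = √(1/(-6 - 394 + 2*(-476)) + (-237 + 14*584)/(7*(-17 + 584))) = √(1/(-6 - 394 - 952) + (⅐)*(-237 + 8176)/567) = √(1/(-1352) + (⅐)*(1/567)*7939) = √(-1/1352 + 7939/3969) = √(10729559/5366088) = √21459118/3276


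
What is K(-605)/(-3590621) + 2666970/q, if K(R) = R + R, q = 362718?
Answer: 532028743175/72354603771 ≈ 7.3531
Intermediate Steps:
K(R) = 2*R
K(-605)/(-3590621) + 2666970/q = (2*(-605))/(-3590621) + 2666970/362718 = -1210*(-1/3590621) + 2666970*(1/362718) = 1210/3590621 + 148165/20151 = 532028743175/72354603771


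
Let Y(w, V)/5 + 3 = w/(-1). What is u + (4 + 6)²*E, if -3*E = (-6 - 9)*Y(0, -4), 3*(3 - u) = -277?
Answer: -22214/3 ≈ -7404.7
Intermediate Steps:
Y(w, V) = -15 - 5*w (Y(w, V) = -15 + 5*(w/(-1)) = -15 + 5*(w*(-1)) = -15 + 5*(-w) = -15 - 5*w)
u = 286/3 (u = 3 - ⅓*(-277) = 3 + 277/3 = 286/3 ≈ 95.333)
E = -75 (E = -(-6 - 9)*(-15 - 5*0)/3 = -(-5)*(-15 + 0) = -(-5)*(-15) = -⅓*225 = -75)
u + (4 + 6)²*E = 286/3 + (4 + 6)²*(-75) = 286/3 + 10²*(-75) = 286/3 + 100*(-75) = 286/3 - 7500 = -22214/3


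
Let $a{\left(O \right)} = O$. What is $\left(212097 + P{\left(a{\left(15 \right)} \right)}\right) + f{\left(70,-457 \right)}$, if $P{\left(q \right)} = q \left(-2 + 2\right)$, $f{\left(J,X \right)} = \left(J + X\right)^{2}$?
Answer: $361866$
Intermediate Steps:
$P{\left(q \right)} = 0$ ($P{\left(q \right)} = q 0 = 0$)
$\left(212097 + P{\left(a{\left(15 \right)} \right)}\right) + f{\left(70,-457 \right)} = \left(212097 + 0\right) + \left(70 - 457\right)^{2} = 212097 + \left(-387\right)^{2} = 212097 + 149769 = 361866$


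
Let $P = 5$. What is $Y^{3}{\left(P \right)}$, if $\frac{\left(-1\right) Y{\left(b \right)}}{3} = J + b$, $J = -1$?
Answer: $-1728$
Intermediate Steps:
$Y{\left(b \right)} = 3 - 3 b$ ($Y{\left(b \right)} = - 3 \left(-1 + b\right) = 3 - 3 b$)
$Y^{3}{\left(P \right)} = \left(3 - 15\right)^{3} = \left(-12\right)^{3} = -1728$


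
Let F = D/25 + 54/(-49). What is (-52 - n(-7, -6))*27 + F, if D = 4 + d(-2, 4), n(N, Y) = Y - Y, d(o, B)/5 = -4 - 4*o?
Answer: -1720074/1225 ≈ -1404.1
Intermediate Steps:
d(o, B) = -20 - 20*o (d(o, B) = 5*(-4 - 4*o) = -20 - 20*o)
n(N, Y) = 0
D = 24 (D = 4 + (-20 - 20*(-2)) = 4 + (-20 + 40) = 4 + 20 = 24)
F = -174/1225 (F = 24/25 + 54/(-49) = 24*(1/25) + 54*(-1/49) = 24/25 - 54/49 = -174/1225 ≈ -0.14204)
(-52 - n(-7, -6))*27 + F = (-52 - 1*0)*27 - 174/1225 = (-52 + 0)*27 - 174/1225 = -52*27 - 174/1225 = -1404 - 174/1225 = -1720074/1225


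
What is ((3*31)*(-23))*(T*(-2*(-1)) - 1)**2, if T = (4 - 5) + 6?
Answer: -173259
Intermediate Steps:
T = 5 (T = -1 + 6 = 5)
((3*31)*(-23))*(T*(-2*(-1)) - 1)**2 = ((3*31)*(-23))*(5*(-2*(-1)) - 1)**2 = (93*(-23))*(5*2 - 1)**2 = -2139*(10 - 1)**2 = -2139*9**2 = -2139*81 = -173259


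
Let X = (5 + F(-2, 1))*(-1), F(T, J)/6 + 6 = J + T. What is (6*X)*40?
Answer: 8880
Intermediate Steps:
F(T, J) = -36 + 6*J + 6*T (F(T, J) = -36 + 6*(J + T) = -36 + (6*J + 6*T) = -36 + 6*J + 6*T)
X = 37 (X = (5 + (-36 + 6*1 + 6*(-2)))*(-1) = (5 + (-36 + 6 - 12))*(-1) = (5 - 42)*(-1) = -37*(-1) = 37)
(6*X)*40 = (6*37)*40 = 222*40 = 8880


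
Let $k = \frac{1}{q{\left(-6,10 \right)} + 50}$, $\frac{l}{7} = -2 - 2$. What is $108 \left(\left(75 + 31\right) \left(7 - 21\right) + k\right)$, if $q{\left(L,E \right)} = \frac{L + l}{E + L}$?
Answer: $- \frac{13302360}{83} \approx -1.6027 \cdot 10^{5}$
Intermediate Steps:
$l = -28$ ($l = 7 \left(-2 - 2\right) = 7 \left(-4\right) = -28$)
$q{\left(L,E \right)} = \frac{-28 + L}{E + L}$ ($q{\left(L,E \right)} = \frac{L - 28}{E + L} = \frac{-28 + L}{E + L}$)
$k = \frac{2}{83}$ ($k = \frac{1}{\frac{-28 - 6}{10 - 6} + 50} = \frac{1}{\frac{1}{4} \left(-34\right) + 50} = \frac{1}{- \frac{17}{2} + 50} = \frac{1}{\frac{83}{2}} = \frac{2}{83} \approx 0.024096$)
$108 \left(\left(75 + 31\right) \left(7 - 21\right) + k\right) = 108 \left(\left(75 + 31\right) \left(7 - 21\right) + \frac{2}{83}\right) = 108 \left(106 \left(-14\right) + \frac{2}{83}\right) = 108 \left(-1484 + \frac{2}{83}\right) = 108 \left(- \frac{123170}{83}\right) = - \frac{13302360}{83}$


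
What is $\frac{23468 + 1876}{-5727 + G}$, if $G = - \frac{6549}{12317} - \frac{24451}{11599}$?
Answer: $- \frac{517252513536}{116937758537} \approx -4.4233$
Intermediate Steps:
$G = - \frac{53874974}{20409269}$ ($G = \left(-6549\right) \frac{1}{12317} - \frac{3493}{1657} = - \frac{6549}{12317} - \frac{3493}{1657} = - \frac{53874974}{20409269} \approx -2.6397$)
$\frac{23468 + 1876}{-5727 + G} = \frac{23468 + 1876}{-5727 - \frac{53874974}{20409269}} = \frac{25344}{- \frac{116937758537}{20409269}} = 25344 \left(- \frac{20409269}{116937758537}\right) = - \frac{517252513536}{116937758537}$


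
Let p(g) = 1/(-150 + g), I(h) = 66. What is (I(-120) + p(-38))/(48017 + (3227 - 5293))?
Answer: 12407/8638788 ≈ 0.0014362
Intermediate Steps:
(I(-120) + p(-38))/(48017 + (3227 - 5293)) = (66 + 1/(-150 - 38))/(48017 + (3227 - 5293)) = (66 + 1/(-188))/(48017 - 2066) = (66 - 1/188)/45951 = (12407/188)*(1/45951) = 12407/8638788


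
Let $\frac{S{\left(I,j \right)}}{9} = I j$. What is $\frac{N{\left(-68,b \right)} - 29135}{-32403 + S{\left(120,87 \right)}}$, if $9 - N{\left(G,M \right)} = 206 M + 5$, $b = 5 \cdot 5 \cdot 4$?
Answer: $- \frac{16577}{20519} \approx -0.80789$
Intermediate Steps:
$S{\left(I,j \right)} = 9 I j$
$b = 100$ ($b = 25 \cdot 4 = 100$)
$N{\left(G,M \right)} = 4 - 206 M$ ($N{\left(G,M \right)} = 9 - \left(206 M + 5\right) = 9 - \left(5 + 206 M\right) = 4 - 206 M$)
$\frac{N{\left(-68,b \right)} - 29135}{-32403 + S{\left(120,87 \right)}} = \frac{\left(4 - 20600\right) - 29135}{-32403 + 9 \cdot 120 \cdot 87} = \frac{\left(4 - 20600\right) - 29135}{-32403 + 93960} = \frac{-20596 - 29135}{61557} = \left(-49731\right) \frac{1}{61557} = - \frac{16577}{20519}$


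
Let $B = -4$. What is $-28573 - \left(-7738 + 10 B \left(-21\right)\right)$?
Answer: $-21675$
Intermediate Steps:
$-28573 - \left(-7738 + 10 B \left(-21\right)\right) = -28573 - \left(-7738 + 10 \left(-4\right) \left(-21\right)\right) = -28573 - \left(-7738 - -840\right) = -28573 - \left(-7738 + 840\right) = -28573 - -6898 = -28573 + 6898 = -21675$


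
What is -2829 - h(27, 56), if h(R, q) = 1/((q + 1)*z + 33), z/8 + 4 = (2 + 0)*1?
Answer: -2486690/879 ≈ -2829.0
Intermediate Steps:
z = -16 (z = -32 + 8*((2 + 0)*1) = -32 + 8*(2*1) = -32 + 8*2 = -32 + 16 = -16)
h(R, q) = 1/(17 - 16*q) (h(R, q) = 1/((q + 1)*(-16) + 33) = 1/((1 + q)*(-16) + 33) = 1/((-16 - 16*q) + 33) = 1/(17 - 16*q))
-2829 - h(27, 56) = -2829 - 1/(17 - 16*56) = -2829 - 1/(17 - 896) = -2829 - 1/(-879) = -2829 - 1*(-1/879) = -2829 + 1/879 = -2486690/879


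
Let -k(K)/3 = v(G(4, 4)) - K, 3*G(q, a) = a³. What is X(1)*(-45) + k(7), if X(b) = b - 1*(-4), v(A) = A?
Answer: -268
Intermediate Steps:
G(q, a) = a³/3
X(b) = 4 + b (X(b) = b + 4 = 4 + b)
k(K) = -64 + 3*K (k(K) = -3*((⅓)*4³ - K) = -3*((⅓)*64 - K) = -3*(64/3 - K) = -64 + 3*K)
X(1)*(-45) + k(7) = (4 + 1)*(-45) + (-64 + 3*7) = 5*(-45) + (-64 + 21) = -225 - 43 = -268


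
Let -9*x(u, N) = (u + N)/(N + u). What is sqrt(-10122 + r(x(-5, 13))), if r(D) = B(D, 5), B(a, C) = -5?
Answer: I*sqrt(10127) ≈ 100.63*I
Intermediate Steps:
x(u, N) = -1/9 (x(u, N) = -(u + N)/(9*(N + u)) = -(N + u)/(9*(N + u)) = -1/9*1 = -1/9)
r(D) = -5
sqrt(-10122 + r(x(-5, 13))) = sqrt(-10122 - 5) = sqrt(-10127) = I*sqrt(10127)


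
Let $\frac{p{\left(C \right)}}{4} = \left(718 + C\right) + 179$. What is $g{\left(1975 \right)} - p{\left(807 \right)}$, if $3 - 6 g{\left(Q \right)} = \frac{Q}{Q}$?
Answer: $- \frac{20447}{3} \approx -6815.7$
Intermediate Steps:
$g{\left(Q \right)} = \frac{1}{3}$ ($g{\left(Q \right)} = \frac{1}{2} - \frac{Q \frac{1}{Q}}{6} = \frac{1}{2} - \frac{1}{6} = \frac{1}{3}$)
$p{\left(C \right)} = 3588 + 4 C$ ($p{\left(C \right)} = 4 \left(\left(718 + C\right) + 179\right) = 4 \left(897 + C\right) = 3588 + 4 C$)
$g{\left(1975 \right)} - p{\left(807 \right)} = \frac{1}{3} - \left(3588 + 4 \cdot 807\right) = \frac{1}{3} - \left(3588 + 3228\right) = \frac{1}{3} - 6816 = - \frac{20447}{3}$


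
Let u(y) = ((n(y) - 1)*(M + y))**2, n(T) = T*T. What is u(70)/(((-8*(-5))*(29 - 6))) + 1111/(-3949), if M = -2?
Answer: 216525638969/1795 ≈ 1.2063e+8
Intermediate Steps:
n(T) = T**2
u(y) = (-1 + y**2)**2*(-2 + y)**2 (u(y) = ((y**2 - 1)*(-2 + y))**2 = ((-1 + y**2)*(-2 + y))**2 = (-1 + y**2)**2*(-2 + y)**2)
u(70)/(((-8*(-5))*(29 - 6))) + 1111/(-3949) = ((-1 + 70**2)**2*(-2 + 70)**2)/(((-8*(-5))*(29 - 6))) + 1111/(-3949) = ((-1 + 4900)**2*68**2)/((40*23)) + 1111*(-1/3949) = (4899**2*4624)/920 - 101/359 = (24000201*4624)*(1/920) - 101/359 = 110976929424*(1/920) - 101/359 = 603135486/5 - 101/359 = 216525638969/1795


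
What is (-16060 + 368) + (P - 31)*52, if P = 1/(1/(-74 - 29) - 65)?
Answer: -28968235/1674 ≈ -17305.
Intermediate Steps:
P = -103/6696 (P = 1/(1/(-103) - 65) = 1/(-1/103 - 65) = 1/(-6696/103) = -103/6696 ≈ -0.015382)
(-16060 + 368) + (P - 31)*52 = (-16060 + 368) + (-103/6696 - 31)*52 = -15692 - 207679/6696*52 = -15692 - 2699827/1674 = -28968235/1674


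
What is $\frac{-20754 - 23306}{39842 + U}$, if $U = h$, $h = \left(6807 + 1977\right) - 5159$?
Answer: $- \frac{44060}{43467} \approx -1.0136$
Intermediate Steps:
$h = 3625$ ($h = 8784 - 5159 = 3625$)
$U = 3625$
$\frac{-20754 - 23306}{39842 + U} = \frac{-20754 - 23306}{39842 + 3625} = - \frac{44060}{43467}$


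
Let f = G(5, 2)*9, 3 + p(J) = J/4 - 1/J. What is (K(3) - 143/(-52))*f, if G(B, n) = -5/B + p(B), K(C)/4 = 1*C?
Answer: -31329/80 ≈ -391.61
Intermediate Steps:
p(J) = -3 - 1/J + J/4 (p(J) = -3 + (J/4 - 1/J) = -3 + (-1/J + J/4) = -3 - 1/J + J/4)
K(C) = 4*C (K(C) = 4*(1*C) = 4*C)
G(B, n) = -3 - 6/B + B/4 (G(B, n) = -5/B + (-3 - 1/B + B/4) = -3 - 6/B + B/4)
f = -531/20 (f = (-3 - 6/5 + (¼)*5)*9 = (-3 - 6*⅕ + 5/4)*9 = (-3 - 6/5 + 5/4)*9 = -59/20*9 = -531/20 ≈ -26.550)
(K(3) - 143/(-52))*f = (4*3 - 143/(-52))*(-531/20) = (12 - 143*(-1/52))*(-531/20) = (12 + 11/4)*(-531/20) = (59/4)*(-531/20) = -31329/80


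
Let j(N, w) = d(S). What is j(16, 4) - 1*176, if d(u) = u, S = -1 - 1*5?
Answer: -182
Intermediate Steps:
S = -6 (S = -1 - 5 = -6)
j(N, w) = -6
j(16, 4) - 1*176 = -6 - 1*176 = -6 - 176 = -182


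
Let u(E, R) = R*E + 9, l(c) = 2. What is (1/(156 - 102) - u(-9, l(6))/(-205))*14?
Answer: -1967/5535 ≈ -0.35537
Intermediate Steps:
u(E, R) = 9 + E*R (u(E, R) = E*R + 9 = 9 + E*R)
(1/(156 - 102) - u(-9, l(6))/(-205))*14 = (1/(156 - 102) - (9 - 9*2)/(-205))*14 = (1/54 - (9 - 18)*(-1)/205)*14 = (1/54 - (-9)*(-1)/205)*14 = (1/54 - 1*9/205)*14 = (1/54 - 9/205)*14 = -281/11070*14 = -1967/5535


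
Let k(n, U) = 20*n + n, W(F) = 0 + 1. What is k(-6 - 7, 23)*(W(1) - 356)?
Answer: 96915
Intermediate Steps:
W(F) = 1
k(n, U) = 21*n
k(-6 - 7, 23)*(W(1) - 356) = (21*(-6 - 7))*(1 - 356) = (21*(-13))*(-355) = -273*(-355) = 96915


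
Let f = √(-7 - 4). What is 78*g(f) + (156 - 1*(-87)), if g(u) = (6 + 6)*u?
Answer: 243 + 936*I*√11 ≈ 243.0 + 3104.4*I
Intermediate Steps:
f = I*√11 (f = √(-11) = I*√11 ≈ 3.3166*I)
g(u) = 12*u
78*g(f) + (156 - 1*(-87)) = 78*(12*(I*√11)) + (156 - 1*(-87)) = 78*(12*I*√11) + (156 + 87) = 936*I*√11 + 243 = 243 + 936*I*√11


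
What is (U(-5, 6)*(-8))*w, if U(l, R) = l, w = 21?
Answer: 840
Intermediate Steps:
(U(-5, 6)*(-8))*w = -5*(-8)*21 = 40*21 = 840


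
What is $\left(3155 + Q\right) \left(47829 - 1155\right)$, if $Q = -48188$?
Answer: $-2101870242$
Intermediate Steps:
$\left(3155 + Q\right) \left(47829 - 1155\right) = \left(3155 - 48188\right) \left(47829 - 1155\right) = - 45033 \left(47829 - 1155\right) = \left(-45033\right) 46674 = -2101870242$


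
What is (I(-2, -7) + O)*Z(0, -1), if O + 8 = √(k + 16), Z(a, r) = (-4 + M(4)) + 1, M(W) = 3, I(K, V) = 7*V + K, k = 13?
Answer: 0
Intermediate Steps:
I(K, V) = K + 7*V
Z(a, r) = 0 (Z(a, r) = (-4 + 3) + 1 = -1 + 1 = 0)
O = -8 + √29 (O = -8 + √(13 + 16) = -8 + √29 ≈ -2.6148)
(I(-2, -7) + O)*Z(0, -1) = ((-2 + 7*(-7)) + (-8 + √29))*0 = ((-2 - 49) + (-8 + √29))*0 = (-51 + (-8 + √29))*0 = (-59 + √29)*0 = 0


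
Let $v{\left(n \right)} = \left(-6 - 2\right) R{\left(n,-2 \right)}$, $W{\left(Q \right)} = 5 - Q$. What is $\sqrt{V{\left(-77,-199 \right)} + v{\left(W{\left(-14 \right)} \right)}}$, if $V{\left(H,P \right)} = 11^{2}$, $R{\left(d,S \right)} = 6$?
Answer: $\sqrt{73} \approx 8.544$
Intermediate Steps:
$V{\left(H,P \right)} = 121$
$v{\left(n \right)} = -48$ ($v{\left(n \right)} = \left(-6 - 2\right) 6 = \left(-8\right) 6 = -48$)
$\sqrt{V{\left(-77,-199 \right)} + v{\left(W{\left(-14 \right)} \right)}} = \sqrt{121 - 48} = \sqrt{73}$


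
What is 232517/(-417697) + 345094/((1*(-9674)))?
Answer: -10456721284/288628627 ≈ -36.229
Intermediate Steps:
232517/(-417697) + 345094/((1*(-9674))) = 232517*(-1/417697) + 345094/(-9674) = -232517/417697 + 345094*(-1/9674) = -232517/417697 - 172547/4837 = -10456721284/288628627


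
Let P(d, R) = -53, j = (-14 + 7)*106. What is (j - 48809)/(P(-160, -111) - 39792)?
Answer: 49551/39845 ≈ 1.2436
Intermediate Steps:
j = -742 (j = -7*106 = -742)
(j - 48809)/(P(-160, -111) - 39792) = (-742 - 48809)/(-53 - 39792) = -49551/(-39845) = -49551*(-1/39845) = 49551/39845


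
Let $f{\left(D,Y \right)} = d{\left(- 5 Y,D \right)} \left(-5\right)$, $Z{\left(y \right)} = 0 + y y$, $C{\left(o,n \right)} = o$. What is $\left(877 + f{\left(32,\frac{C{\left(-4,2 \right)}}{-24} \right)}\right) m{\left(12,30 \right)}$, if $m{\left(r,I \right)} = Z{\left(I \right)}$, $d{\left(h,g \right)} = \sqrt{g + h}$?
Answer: $789300 - 750 \sqrt{1122} \approx 7.6418 \cdot 10^{5}$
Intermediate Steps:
$Z{\left(y \right)} = y^{2}$ ($Z{\left(y \right)} = 0 + y^{2} = y^{2}$)
$m{\left(r,I \right)} = I^{2}$
$f{\left(D,Y \right)} = - 5 \sqrt{D - 5 Y}$ ($f{\left(D,Y \right)} = \sqrt{D - 5 Y} \left(-5\right) = - 5 \sqrt{D - 5 Y}$)
$\left(877 + f{\left(32,\frac{C{\left(-4,2 \right)}}{-24} \right)}\right) m{\left(12,30 \right)} = \left(877 - 5 \sqrt{32 - 5 \left(- \frac{4}{-24}\right)}\right) 30^{2} = \left(877 - 5 \sqrt{32 - 5 \left(\left(-4\right) \left(- \frac{1}{24}\right)\right)}\right) 900 = \left(877 - 5 \sqrt{32 - \frac{5}{6}}\right) 900 = \left(877 - 5 \sqrt{\frac{187}{6}}\right) 900 = \left(877 - 5 \frac{\sqrt{1122}}{6}\right) 900 = \left(877 - \frac{5 \sqrt{1122}}{6}\right) 900 = 789300 - 750 \sqrt{1122}$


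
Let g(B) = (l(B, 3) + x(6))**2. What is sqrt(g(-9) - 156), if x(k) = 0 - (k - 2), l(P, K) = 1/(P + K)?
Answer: I*sqrt(4991)/6 ≈ 11.775*I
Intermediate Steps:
l(P, K) = 1/(K + P)
x(k) = 2 - k (x(k) = 0 - (-2 + k) = 0 + (2 - k) = 2 - k)
g(B) = (-4 + 1/(3 + B))**2 (g(B) = (1/(3 + B) + (2 - 1*6))**2 = (1/(3 + B) + (2 - 6))**2 = (1/(3 + B) - 4)**2 = (-4 + 1/(3 + B))**2)
sqrt(g(-9) - 156) = sqrt((11 + 4*(-9))**2/(3 - 9)**2 - 156) = sqrt((11 - 36)**2/(-6)**2 - 156) = sqrt((1/36)*(-25)**2 - 156) = sqrt((1/36)*625 - 156) = sqrt(625/36 - 156) = sqrt(-4991/36) = I*sqrt(4991)/6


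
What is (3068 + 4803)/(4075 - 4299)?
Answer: -7871/224 ≈ -35.138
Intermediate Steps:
(3068 + 4803)/(4075 - 4299) = 7871/(-224) = 7871*(-1/224) = -7871/224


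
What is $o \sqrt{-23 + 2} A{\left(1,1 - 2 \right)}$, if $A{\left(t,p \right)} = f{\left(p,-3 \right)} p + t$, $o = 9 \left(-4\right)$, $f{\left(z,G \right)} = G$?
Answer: $- 144 i \sqrt{21} \approx - 659.89 i$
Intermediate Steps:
$o = -36$
$A{\left(t,p \right)} = t - 3 p$ ($A{\left(t,p \right)} = - 3 p + t = t - 3 p$)
$o \sqrt{-23 + 2} A{\left(1,1 - 2 \right)} = - 36 \sqrt{-23 + 2} \left(1 - 3 \left(1 - 2\right)\right) = - 36 \sqrt{-21} \left(1 - -3\right) = - 36 i \sqrt{21} \left(1 + 3\right) = - 36 i \sqrt{21} \cdot 4 = - 144 i \sqrt{21}$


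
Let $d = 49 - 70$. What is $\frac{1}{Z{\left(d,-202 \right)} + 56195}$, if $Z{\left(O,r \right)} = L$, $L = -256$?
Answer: $\frac{1}{55939} \approx 1.7877 \cdot 10^{-5}$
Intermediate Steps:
$d = -21$ ($d = 49 - 70 = -21$)
$Z{\left(O,r \right)} = -256$
$\frac{1}{Z{\left(d,-202 \right)} + 56195} = \frac{1}{-256 + 56195} = \frac{1}{55939}$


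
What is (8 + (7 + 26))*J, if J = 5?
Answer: 205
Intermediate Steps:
(8 + (7 + 26))*J = (8 + (7 + 26))*5 = (8 + 33)*5 = 41*5 = 205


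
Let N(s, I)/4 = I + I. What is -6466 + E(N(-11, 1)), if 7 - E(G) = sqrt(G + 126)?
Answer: -6459 - sqrt(134) ≈ -6470.6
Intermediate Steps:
N(s, I) = 8*I (N(s, I) = 4*(I + I) = 4*(2*I) = 8*I)
E(G) = 7 - sqrt(126 + G) (E(G) = 7 - sqrt(G + 126) = 7 - sqrt(126 + G))
-6466 + E(N(-11, 1)) = -6466 + (7 - sqrt(126 + 8*1)) = -6466 + (7 - sqrt(126 + 8)) = -6466 + (7 - sqrt(134)) = -6459 - sqrt(134)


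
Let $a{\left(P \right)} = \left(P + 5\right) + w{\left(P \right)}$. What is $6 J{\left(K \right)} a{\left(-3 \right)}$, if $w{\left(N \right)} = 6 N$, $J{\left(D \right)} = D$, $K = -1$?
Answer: $96$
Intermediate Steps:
$a{\left(P \right)} = 5 + 7 P$ ($a{\left(P \right)} = \left(P + 5\right) + 6 P = \left(5 + P\right) + 6 P = 5 + 7 P$)
$6 J{\left(K \right)} a{\left(-3 \right)} = 6 \left(-1\right) \left(5 + 7 \left(-3\right)\right) = - 6 \left(5 - 21\right) = \left(-6\right) \left(-16\right) = 96$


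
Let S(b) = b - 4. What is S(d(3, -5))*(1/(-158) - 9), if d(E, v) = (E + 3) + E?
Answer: -7115/158 ≈ -45.032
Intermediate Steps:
d(E, v) = 3 + 2*E (d(E, v) = (3 + E) + E = 3 + 2*E)
S(b) = -4 + b
S(d(3, -5))*(1/(-158) - 9) = (-4 + (3 + 2*3))*(1/(-158) - 9) = (-4 + (3 + 6))*(-1/158 - 9) = (-4 + 9)*(-1423/158) = 5*(-1423/158) = -7115/158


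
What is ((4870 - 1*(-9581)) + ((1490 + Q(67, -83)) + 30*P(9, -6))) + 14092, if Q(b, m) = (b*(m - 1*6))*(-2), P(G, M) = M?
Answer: 41779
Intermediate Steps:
Q(b, m) = -2*b*(-6 + m) (Q(b, m) = (b*(m - 6))*(-2) = (b*(-6 + m))*(-2) = -2*b*(-6 + m))
((4870 - 1*(-9581)) + ((1490 + Q(67, -83)) + 30*P(9, -6))) + 14092 = ((4870 - 1*(-9581)) + ((1490 + 2*67*(6 - 1*(-83))) + 30*(-6))) + 14092 = ((4870 + 9581) + ((1490 + 2*67*(6 + 83)) - 180)) + 14092 = (14451 + ((1490 + 2*67*89) - 180)) + 14092 = (14451 + ((1490 + 11926) - 180)) + 14092 = (14451 + (13416 - 180)) + 14092 = (14451 + 13236) + 14092 = 27687 + 14092 = 41779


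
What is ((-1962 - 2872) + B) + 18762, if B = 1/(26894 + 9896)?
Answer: 512411121/36790 ≈ 13928.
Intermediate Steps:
B = 1/36790 ≈ 2.7181e-5
((-1962 - 2872) + B) + 18762 = ((-1962 - 2872) + 1/36790) + 18762 = (-4834 + 1/36790) + 18762 = -177842859/36790 + 18762 = 512411121/36790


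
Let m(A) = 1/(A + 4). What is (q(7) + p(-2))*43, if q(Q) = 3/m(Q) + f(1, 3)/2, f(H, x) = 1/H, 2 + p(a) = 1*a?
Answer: 2537/2 ≈ 1268.5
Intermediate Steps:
p(a) = -2 + a (p(a) = -2 + 1*a = -2 + a)
m(A) = 1/(4 + A)
q(Q) = 25/2 + 3*Q (q(Q) = 3/(1/(4 + Q)) + 1/(1*2) = 3*(4 + Q) + 1*(1/2) = (12 + 3*Q) + 1/2 = 25/2 + 3*Q)
(q(7) + p(-2))*43 = ((25/2 + 3*7) + (-2 - 2))*43 = ((25/2 + 21) - 4)*43 = (67/2 - 4)*43 = (59/2)*43 = 2537/2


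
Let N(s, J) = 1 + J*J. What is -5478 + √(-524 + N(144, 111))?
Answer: -5478 + √11798 ≈ -5369.4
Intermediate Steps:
N(s, J) = 1 + J²
-5478 + √(-524 + N(144, 111)) = -5478 + √(-524 + (1 + 111²)) = -5478 + √(-524 + (1 + 12321)) = -5478 + √(-524 + 12322) = -5478 + √11798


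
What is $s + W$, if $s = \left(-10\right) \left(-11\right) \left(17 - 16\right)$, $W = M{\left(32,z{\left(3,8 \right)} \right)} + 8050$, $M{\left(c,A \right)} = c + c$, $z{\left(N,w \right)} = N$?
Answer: $8224$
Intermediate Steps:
$M{\left(c,A \right)} = 2 c$
$W = 8114$ ($W = 2 \cdot 32 + 8050 = 64 + 8050 = 8114$)
$s = 110$ ($s = 110 \left(17 - 16\right) = 110 \cdot 1 = 110$)
$s + W = 110 + 8114 = 8224$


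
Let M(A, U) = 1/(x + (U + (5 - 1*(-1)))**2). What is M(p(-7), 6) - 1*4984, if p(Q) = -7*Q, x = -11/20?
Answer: -14299076/2869 ≈ -4984.0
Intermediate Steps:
x = -11/20 (x = -11*1/20 = -11/20 ≈ -0.55000)
M(A, U) = 1/(-11/20 + (6 + U)**2) (M(A, U) = 1/(-11/20 + (U + (5 - 1*(-1)))**2) = 1/(-11/20 + (U + (5 + 1))**2) = 1/(-11/20 + (U + 6)**2) = 1/(-11/20 + (6 + U)**2))
M(p(-7), 6) - 1*4984 = 20/(-11 + 20*(6 + 6)**2) - 1*4984 = 20/(-11 + 20*12**2) - 4984 = 20/(-11 + 20*144) - 4984 = 20/(-11 + 2880) - 4984 = 20/2869 - 4984 = -14299076/2869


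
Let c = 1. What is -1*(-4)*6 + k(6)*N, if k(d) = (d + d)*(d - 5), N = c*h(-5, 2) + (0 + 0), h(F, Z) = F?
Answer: -36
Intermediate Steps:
N = -5 (N = 1*(-5) + (0 + 0) = -5 + 0 = -5)
k(d) = 2*d*(-5 + d) (k(d) = (2*d)*(-5 + d) = 2*d*(-5 + d))
-1*(-4)*6 + k(6)*N = -1*(-4)*6 + (2*6*(-5 + 6))*(-5) = 4*6 + (2*6*1)*(-5) = 24 + 12*(-5) = 24 - 60 = -36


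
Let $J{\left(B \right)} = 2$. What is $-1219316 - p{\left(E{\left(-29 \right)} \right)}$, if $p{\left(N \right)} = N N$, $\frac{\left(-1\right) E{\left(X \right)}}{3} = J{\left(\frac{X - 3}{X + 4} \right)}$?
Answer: $-1219352$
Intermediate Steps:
$E{\left(X \right)} = -6$ ($E{\left(X \right)} = \left(-3\right) 2 = -6$)
$p{\left(N \right)} = N^{2}$
$-1219316 - p{\left(E{\left(-29 \right)} \right)} = -1219316 - \left(-6\right)^{2} = -1219316 - 36 = -1219352$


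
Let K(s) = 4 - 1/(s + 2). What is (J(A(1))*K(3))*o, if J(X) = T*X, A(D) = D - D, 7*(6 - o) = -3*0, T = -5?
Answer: 0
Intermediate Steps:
o = 6 (o = 6 - (-3)*0/7 = 6 - ⅐*0 = 6 + 0 = 6)
A(D) = 0
J(X) = -5*X
K(s) = 4 - 1/(2 + s)
(J(A(1))*K(3))*o = ((-5*0)*((7 + 4*3)/(2 + 3)))*6 = (0*((7 + 12)/5))*6 = (0*((⅕)*19))*6 = (0*(19/5))*6 = 0*6 = 0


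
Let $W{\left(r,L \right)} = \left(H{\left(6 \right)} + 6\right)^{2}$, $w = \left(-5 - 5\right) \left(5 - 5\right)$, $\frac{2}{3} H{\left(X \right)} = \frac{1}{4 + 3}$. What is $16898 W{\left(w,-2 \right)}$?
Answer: $\frac{9135783}{14} \approx 6.5256 \cdot 10^{5}$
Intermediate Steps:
$H{\left(X \right)} = \frac{3}{14}$ ($H{\left(X \right)} = \frac{3}{2 \left(4 + 3\right)} = \frac{3}{2 \cdot 7} = \frac{3}{2} \cdot \frac{1}{7} = \frac{3}{14}$)
$w = 0$ ($w = \left(-10\right) 0 = 0$)
$W{\left(r,L \right)} = \frac{7569}{196}$ ($W{\left(r,L \right)} = \left(\frac{3}{14} + 6\right)^{2} = \left(\frac{87}{14}\right)^{2} = \frac{7569}{196}$)
$16898 W{\left(w,-2 \right)} = 16898 \cdot \frac{7569}{196} = \frac{9135783}{14}$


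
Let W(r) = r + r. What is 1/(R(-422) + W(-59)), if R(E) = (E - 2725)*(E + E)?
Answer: 1/2655950 ≈ 3.7651e-7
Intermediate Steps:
W(r) = 2*r
R(E) = 2*E*(-2725 + E) (R(E) = (-2725 + E)*(2*E) = 2*E*(-2725 + E))
1/(R(-422) + W(-59)) = 1/(2*(-422)*(-2725 - 422) + 2*(-59)) = 1/(2*(-422)*(-3147) - 118) = 1/(2656068 - 118) = 1/2655950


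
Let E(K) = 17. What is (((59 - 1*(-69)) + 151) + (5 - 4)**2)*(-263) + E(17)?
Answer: -73623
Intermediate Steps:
(((59 - 1*(-69)) + 151) + (5 - 4)**2)*(-263) + E(17) = (((59 - 1*(-69)) + 151) + (5 - 4)**2)*(-263) + 17 = (((59 + 69) + 151) + 1**2)*(-263) + 17 = ((128 + 151) + 1)*(-263) + 17 = (279 + 1)*(-263) + 17 = 280*(-263) + 17 = -73640 + 17 = -73623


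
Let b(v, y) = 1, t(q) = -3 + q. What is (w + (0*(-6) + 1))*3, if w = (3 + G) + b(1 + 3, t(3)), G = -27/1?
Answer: -66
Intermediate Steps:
G = -27 (G = -27*1 = -27)
w = -23 (w = (3 - 27) + 1 = -24 + 1 = -23)
(w + (0*(-6) + 1))*3 = (-23 + (0*(-6) + 1))*3 = (-23 + (0 + 1))*3 = (-23 + 1)*3 = -22*3 = -66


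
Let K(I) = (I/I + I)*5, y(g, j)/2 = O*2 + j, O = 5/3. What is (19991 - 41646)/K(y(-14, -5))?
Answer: 12993/7 ≈ 1856.1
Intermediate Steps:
O = 5/3 (O = 5*(⅓) = 5/3 ≈ 1.6667)
y(g, j) = 20/3 + 2*j (y(g, j) = 2*((5/3)*2 + j) = 2*(10/3 + j) = 20/3 + 2*j)
K(I) = 5 + 5*I (K(I) = (1 + I)*5 = 5 + 5*I)
(19991 - 41646)/K(y(-14, -5)) = (19991 - 41646)/(5 + 5*(20/3 + 2*(-5))) = -21655/(5 + 5*(20/3 - 10)) = -21655/(5 + 5*(-10/3)) = -21655/(5 - 50/3) = -21655/(-35/3) = -21655*(-3/35) = 12993/7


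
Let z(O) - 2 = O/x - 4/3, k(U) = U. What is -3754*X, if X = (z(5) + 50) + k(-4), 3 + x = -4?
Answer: -3622610/21 ≈ -1.7251e+5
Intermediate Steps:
x = -7 (x = -3 - 4 = -7)
z(O) = ⅔ - O/7 (z(O) = 2 + (O/(-7) - 4/3) = 2 + (O*(-⅐) - 4*⅓) = 2 + (-O/7 - 4/3) = 2 + (-4/3 - O/7) = ⅔ - O/7)
X = 965/21 (X = ((⅔ - ⅐*5) + 50) - 4 = ((⅔ - 5/7) + 50) - 4 = (-1/21 + 50) - 4 = 1049/21 - 4 = 965/21 ≈ 45.952)
-3754*X = -3754*965/21 = -3622610/21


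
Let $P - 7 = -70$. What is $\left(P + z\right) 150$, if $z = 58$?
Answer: $-750$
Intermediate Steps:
$P = -63$ ($P = 7 - 70 = -63$)
$\left(P + z\right) 150 = \left(-63 + 58\right) 150 = \left(-5\right) 150 = -750$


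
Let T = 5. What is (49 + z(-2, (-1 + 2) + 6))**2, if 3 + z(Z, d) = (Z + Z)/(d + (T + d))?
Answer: 756900/361 ≈ 2096.7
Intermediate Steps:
z(Z, d) = -3 + 2*Z/(5 + 2*d) (z(Z, d) = -3 + (Z + Z)/(d + (5 + d)) = -3 + (2*Z)/(5 + 2*d) = -3 + 2*Z/(5 + 2*d))
(49 + z(-2, (-1 + 2) + 6))**2 = (49 + (-15 - 6*((-1 + 2) + 6) + 2*(-2))/(5 + 2*((-1 + 2) + 6)))**2 = (49 + (-15 - 6*(1 + 6) - 4)/(5 + 2*(1 + 6)))**2 = (49 + (-15 - 6*7 - 4)/(5 + 2*7))**2 = (49 + (-15 - 42 - 4)/(5 + 14))**2 = (49 - 61/19)**2 = (870/19)**2 = 756900/361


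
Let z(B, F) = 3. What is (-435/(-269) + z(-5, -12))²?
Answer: 1542564/72361 ≈ 21.318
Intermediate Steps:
(-435/(-269) + z(-5, -12))² = (-435/(-269) + 3)² = (-435*(-1/269) + 3)² = (435/269 + 3)² = (1242/269)² = 1542564/72361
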